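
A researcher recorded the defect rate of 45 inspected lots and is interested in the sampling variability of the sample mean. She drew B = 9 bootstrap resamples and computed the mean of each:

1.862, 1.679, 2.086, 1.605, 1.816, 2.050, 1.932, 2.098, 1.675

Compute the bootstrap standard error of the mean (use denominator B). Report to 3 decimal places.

SE* = 0.177

Bootstrap SE is the standard deviation of the 9 replicate means.
Mean of replicates: (1.862 + 1.679 + 2.086 + 1.605 + 1.816 + 2.050 + 1.932 + 2.098 + 1.675) / 9 = 16.8030 / 9 = 1.8670
Sum of squared deviations: (−0.0050)² + (−0.1880)² + (+0.2190)² + (−0.2620)² + (−0.0510)² + (+0.1830)² + (+0.0650)² + (+0.2310)² + (−0.1920)² = 0.2825
Variance = 0.2825 / 9 = 0.0314
SE* = √0.0314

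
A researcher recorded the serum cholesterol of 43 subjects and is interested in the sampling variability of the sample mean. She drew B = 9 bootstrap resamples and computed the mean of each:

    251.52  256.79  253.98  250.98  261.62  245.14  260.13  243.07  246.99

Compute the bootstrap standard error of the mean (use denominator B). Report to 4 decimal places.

SE* = 6.1295

Bootstrap SE is the standard deviation of the 9 replicate means.
Mean of replicates: (251.52 + 256.79 + 253.98 + 250.98 + 261.62 + 245.14 + 260.13 + 243.07 + 246.99) / 9 = 2270.22000 / 9 = 252.24667
Sum of squared deviations: (−0.72667)² + (+4.54333)² + (+1.73333)² + (−1.26667)² + (+9.37333)² + (−7.10667)² + (+7.88333)² + (−9.17667)² + (−5.25667)² = 338.13360
Variance = 338.13360 / 9 = 37.57040
SE* = √37.57040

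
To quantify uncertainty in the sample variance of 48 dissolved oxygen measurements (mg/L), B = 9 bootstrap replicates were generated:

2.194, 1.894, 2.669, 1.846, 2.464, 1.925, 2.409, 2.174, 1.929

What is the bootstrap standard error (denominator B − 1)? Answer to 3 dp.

SE* = 0.294

Bootstrap SE is the standard deviation of the 9 replicate variances.
Mean of replicates: (2.194 + 1.894 + 2.669 + 1.846 + 2.464 + 1.925 + 2.409 + 2.174 + 1.929) / 9 = 19.5040 / 9 = 2.1671
Sum of squared deviations: (+0.0269)² + (−0.2731)² + (+0.5019)² + (−0.3211)² + (+0.2969)² + (−0.2421)² + (+0.2419)² + (+0.0069)² + (−0.2381)² = 0.6923
Variance = 0.6923 / 8 = 0.0865
SE* = √0.0865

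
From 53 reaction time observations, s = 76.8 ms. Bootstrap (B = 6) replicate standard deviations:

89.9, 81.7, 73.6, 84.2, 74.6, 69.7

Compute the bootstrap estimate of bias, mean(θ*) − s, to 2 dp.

mean(θ*) = (89.9 + 81.7 + 73.6 + 84.2 + 74.6 + 69.7) / 6 = 78.950
bias = 78.950 − 76.8

bias = +2.15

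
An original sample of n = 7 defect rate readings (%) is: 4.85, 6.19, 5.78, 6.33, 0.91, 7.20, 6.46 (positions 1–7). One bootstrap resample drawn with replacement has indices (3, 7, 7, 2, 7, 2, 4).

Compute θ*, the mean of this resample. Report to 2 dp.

Resample values: 5.78, 6.46, 6.46, 6.19, 6.46, 6.19, 6.33.
Mean = (5.78 + 6.46 + 6.46 + 6.19 + 6.46 + 6.19 + 6.33) / 7 = 43.870 / 7 = 6.27

θ* = 6.27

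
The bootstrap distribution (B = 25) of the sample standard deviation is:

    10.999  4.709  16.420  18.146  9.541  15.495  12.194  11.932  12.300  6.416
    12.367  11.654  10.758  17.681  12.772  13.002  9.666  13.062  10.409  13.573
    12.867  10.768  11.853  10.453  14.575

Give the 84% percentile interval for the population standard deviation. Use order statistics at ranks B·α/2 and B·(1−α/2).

Sorted replicates: 4.709, 6.416, 9.541, 9.666, 10.409, 10.453, 10.758, 10.768, 10.999, 11.654, 11.853, 11.932, 12.194, 12.300, 12.367, 12.772, 12.867, 13.002, 13.062, 13.573, 14.575, 15.495, 16.420, 17.681, 18.146
α = 0.16; lower rank = 25 × 0.080 = 2; upper rank = 25 × 0.920 = 23.
The 2nd smallest replicate is 6.416; the 23rd is 16.420.

(6.416, 16.420)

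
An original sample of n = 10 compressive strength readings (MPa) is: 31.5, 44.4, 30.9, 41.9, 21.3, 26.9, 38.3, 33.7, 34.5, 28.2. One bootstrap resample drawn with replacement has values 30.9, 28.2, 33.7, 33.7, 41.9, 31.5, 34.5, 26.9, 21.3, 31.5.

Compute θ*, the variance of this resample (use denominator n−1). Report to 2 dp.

Mean = 31.4100; sum of squared deviations = 263.2090
s² = 263.2090 / 9 = 29.2454

θ* = 29.25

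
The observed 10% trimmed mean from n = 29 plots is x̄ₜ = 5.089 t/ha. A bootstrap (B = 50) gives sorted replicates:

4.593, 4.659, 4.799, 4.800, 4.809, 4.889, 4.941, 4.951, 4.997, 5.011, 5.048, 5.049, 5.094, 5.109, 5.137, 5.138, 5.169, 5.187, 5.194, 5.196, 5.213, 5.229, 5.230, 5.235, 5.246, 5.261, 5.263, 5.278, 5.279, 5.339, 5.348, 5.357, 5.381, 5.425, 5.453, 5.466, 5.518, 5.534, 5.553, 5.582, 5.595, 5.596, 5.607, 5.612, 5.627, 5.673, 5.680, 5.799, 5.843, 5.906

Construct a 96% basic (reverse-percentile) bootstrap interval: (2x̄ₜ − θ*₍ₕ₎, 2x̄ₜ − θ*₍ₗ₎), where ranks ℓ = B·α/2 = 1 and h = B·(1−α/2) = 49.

Percentile endpoints at ranks 1 and 49: θ*₍1₎ = 4.593, θ*₍49₎ = 5.843.
Basic interval reflects these around x̄ₜ:
  lower = 2 × 5.089 − 5.843 = 4.335
  upper = 2 × 5.089 − 4.593 = 5.585

(4.335, 5.585)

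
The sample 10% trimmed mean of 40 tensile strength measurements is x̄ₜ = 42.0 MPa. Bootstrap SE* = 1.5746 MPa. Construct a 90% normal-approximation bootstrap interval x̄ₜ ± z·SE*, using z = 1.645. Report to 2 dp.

Margin = 1.645 × 1.5746 = 2.590
Interval: 42.0 ± 2.590

(39.41, 44.59)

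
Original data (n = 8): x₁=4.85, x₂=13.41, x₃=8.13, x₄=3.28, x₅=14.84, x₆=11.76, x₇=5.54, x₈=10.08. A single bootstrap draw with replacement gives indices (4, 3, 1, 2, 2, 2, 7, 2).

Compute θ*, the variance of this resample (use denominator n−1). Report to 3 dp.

θ* = 19.855

Resample values: 3.28, 8.13, 4.85, 13.41, 13.41, 13.41, 5.54, 13.41.
Mean = 9.4300; sum of squared deviations = 138.9826
s² = 138.9826 / 7 = 19.8547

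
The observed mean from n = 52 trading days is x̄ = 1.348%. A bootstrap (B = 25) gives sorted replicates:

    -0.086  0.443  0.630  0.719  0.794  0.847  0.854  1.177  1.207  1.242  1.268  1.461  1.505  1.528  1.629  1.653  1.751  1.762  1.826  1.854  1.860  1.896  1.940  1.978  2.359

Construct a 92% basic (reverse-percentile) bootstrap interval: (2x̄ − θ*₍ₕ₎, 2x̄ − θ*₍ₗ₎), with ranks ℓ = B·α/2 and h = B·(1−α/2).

Percentile endpoints at ranks 1 and 24: θ*₍1₎ = -0.086, θ*₍24₎ = 1.978.
Basic interval reflects these around x̄:
  lower = 2 × 1.348 − 1.978 = 0.718
  upper = 2 × 1.348 − -0.086 = 2.782

(0.718, 2.782)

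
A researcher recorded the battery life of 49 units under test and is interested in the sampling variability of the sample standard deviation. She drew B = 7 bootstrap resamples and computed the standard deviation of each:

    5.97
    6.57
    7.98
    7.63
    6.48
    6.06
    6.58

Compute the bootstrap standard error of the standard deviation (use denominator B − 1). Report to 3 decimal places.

Bootstrap SE is the standard deviation of the 7 replicate standard deviations.
Mean of replicates: (5.97 + 6.57 + 7.98 + 7.63 + 6.48 + 6.06 + 6.58) / 7 = 47.2700 / 7 = 6.7529
Sum of squared deviations: (−0.7829)² + (−0.1829)² + (+1.2271)² + (+0.8771)² + (−0.2729)² + (−0.6929)² + (−0.1729)² = 3.5059
Variance = 3.5059 / 6 = 0.5843
SE* = √0.5843

SE* = 0.764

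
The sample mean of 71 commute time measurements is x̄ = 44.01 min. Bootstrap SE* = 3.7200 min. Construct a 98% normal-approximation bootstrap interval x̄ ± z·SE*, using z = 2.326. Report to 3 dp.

(35.357, 52.663)

Margin = 2.326 × 3.7200 = 8.6527
Interval: 44.01 ± 8.6527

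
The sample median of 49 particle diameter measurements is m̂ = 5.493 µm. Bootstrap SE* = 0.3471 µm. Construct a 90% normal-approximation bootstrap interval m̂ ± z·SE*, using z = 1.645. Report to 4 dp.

(4.9220, 6.0640)

Margin = 1.645 × 0.3471 = 0.57098
Interval: 5.493 ± 0.57098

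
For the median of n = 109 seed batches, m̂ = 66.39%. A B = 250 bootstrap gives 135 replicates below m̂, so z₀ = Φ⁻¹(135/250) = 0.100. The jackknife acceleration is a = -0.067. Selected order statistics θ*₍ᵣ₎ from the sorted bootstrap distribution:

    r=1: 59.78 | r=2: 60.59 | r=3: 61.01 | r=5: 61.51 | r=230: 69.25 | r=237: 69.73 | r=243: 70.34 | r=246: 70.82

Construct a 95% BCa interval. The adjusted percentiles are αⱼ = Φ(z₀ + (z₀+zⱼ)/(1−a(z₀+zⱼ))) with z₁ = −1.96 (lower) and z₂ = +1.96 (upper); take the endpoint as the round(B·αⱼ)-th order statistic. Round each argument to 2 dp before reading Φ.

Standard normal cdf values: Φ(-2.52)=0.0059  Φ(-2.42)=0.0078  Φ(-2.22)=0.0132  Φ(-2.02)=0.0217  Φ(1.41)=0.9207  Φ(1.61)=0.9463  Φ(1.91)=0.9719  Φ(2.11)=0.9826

(61.51, 70.34)

Lower: z₀ + z₁ = 0.100 + (-1.960) = -1.860; 1 − a(z₀+z₁) = 1 − (-0.067)(-1.860) = 0.8754; argument = 0.100 + (-1.860)/0.8754 = -2.0248 → -2.02.
α₁ = Φ(-2.02) = 0.0217; rank = round(250 × 0.0217) = 5; θ*₍5₎ = 61.51.
Upper: z₀ + z₂ = 2.060; 1 − a(z₀+z₂) = 1.1380; argument = 1.9102 → 1.91; α₂ = 0.9719; rank = 243; θ*₍243₎ = 70.34.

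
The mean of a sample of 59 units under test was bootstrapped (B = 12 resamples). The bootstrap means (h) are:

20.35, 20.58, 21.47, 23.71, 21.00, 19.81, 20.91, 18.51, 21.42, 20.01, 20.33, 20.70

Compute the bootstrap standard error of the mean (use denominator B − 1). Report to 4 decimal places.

Bootstrap SE is the standard deviation of the 12 replicate means.
Mean of replicates: (20.35 + 20.58 + 21.47 + 23.71 + 21.00 + 19.81 + 20.91 + 18.51 + 21.42 + 20.01 + 20.33 + 20.70) / 12 = 248.80000 / 12 = 20.73333
Sum of squared deviations: (−0.38333)² + (−0.15333)² + (+0.73667)² + (+2.97667)² + (+0.26667)² + (−0.92333)² + (+0.17667)² + (−2.22333)² + (+0.68667)² + (−0.72333)² + (−0.40333)² + (−0.03333)² = 16.63027
Variance = 16.63027 / 11 = 1.51184
SE* = √1.51184

SE* = 1.2296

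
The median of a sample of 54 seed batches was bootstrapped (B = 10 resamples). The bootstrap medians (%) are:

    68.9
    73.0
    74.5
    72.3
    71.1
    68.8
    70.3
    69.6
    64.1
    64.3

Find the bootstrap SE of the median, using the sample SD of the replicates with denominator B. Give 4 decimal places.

Bootstrap SE is the standard deviation of the 10 replicate medians.
Mean of replicates: (68.9 + 73.0 + 74.5 + 72.3 + 71.1 + 68.8 + 70.3 + 69.6 + 64.1 + 64.3) / 10 = 696.90000 / 10 = 69.69000
Sum of squared deviations: (−0.79000)² + (+3.31000)² + (+4.81000)² + (+2.61000)² + (+1.41000)² + (−0.89000)² + (+0.61000)² + (−0.09000)² + (−5.59000)² + (−5.39000)² = 104.98900
Variance = 104.98900 / 10 = 10.49890
SE* = √10.49890

SE* = 3.2402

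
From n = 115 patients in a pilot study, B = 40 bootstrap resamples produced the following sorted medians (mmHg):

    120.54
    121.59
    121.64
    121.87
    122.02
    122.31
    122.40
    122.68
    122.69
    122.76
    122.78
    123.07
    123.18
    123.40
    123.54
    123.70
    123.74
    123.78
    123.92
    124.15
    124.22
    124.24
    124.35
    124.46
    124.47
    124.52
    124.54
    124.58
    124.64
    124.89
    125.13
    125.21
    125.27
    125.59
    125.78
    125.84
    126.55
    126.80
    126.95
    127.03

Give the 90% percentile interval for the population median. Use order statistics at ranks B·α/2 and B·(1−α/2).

(121.59, 126.80)

α = 0.10; lower rank = 40 × 0.050 = 2; upper rank = 40 × 0.950 = 38.
The 2nd smallest replicate is 121.59; the 38th is 126.80.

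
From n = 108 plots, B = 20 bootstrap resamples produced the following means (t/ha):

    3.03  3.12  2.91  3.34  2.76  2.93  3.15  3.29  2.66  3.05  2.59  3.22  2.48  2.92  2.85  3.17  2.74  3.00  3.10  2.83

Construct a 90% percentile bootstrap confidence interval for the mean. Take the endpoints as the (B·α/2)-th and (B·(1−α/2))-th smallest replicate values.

Sorted replicates: 2.48, 2.59, 2.66, 2.74, 2.76, 2.83, 2.85, 2.91, 2.92, 2.93, 3.00, 3.03, 3.05, 3.10, 3.12, 3.15, 3.17, 3.22, 3.29, 3.34
α = 0.10; lower rank = 20 × 0.050 = 1; upper rank = 20 × 0.950 = 19.
The 1st smallest replicate is 2.48; the 19th is 3.29.

(2.48, 3.29)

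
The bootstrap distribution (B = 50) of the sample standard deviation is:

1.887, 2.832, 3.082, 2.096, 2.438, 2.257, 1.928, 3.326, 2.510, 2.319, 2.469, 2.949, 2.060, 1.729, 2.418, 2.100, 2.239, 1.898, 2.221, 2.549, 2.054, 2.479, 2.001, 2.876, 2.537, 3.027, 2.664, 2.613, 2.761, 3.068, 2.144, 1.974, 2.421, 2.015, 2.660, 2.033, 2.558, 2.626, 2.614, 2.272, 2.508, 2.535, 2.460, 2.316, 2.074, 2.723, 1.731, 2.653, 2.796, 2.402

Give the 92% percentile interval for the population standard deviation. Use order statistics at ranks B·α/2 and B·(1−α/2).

Sorted replicates: 1.729, 1.731, 1.887, 1.898, 1.928, 1.974, 2.001, 2.015, 2.033, 2.054, 2.060, 2.074, 2.096, 2.100, 2.144, 2.221, 2.239, 2.257, 2.272, 2.316, 2.319, 2.402, 2.418, 2.421, 2.438, 2.460, 2.469, 2.479, 2.508, 2.510, 2.535, 2.537, 2.549, 2.558, 2.613, 2.614, 2.626, 2.653, 2.660, 2.664, 2.723, 2.761, 2.796, 2.832, 2.876, 2.949, 3.027, 3.068, 3.082, 3.326
α = 0.08; lower rank = 50 × 0.040 = 2; upper rank = 50 × 0.960 = 48.
The 2nd smallest replicate is 1.731; the 48th is 3.068.

(1.731, 3.068)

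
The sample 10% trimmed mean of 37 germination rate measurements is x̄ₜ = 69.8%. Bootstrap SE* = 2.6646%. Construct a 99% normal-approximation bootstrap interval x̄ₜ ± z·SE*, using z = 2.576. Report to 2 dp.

Margin = 2.576 × 2.6646 = 6.864
Interval: 69.8 ± 6.864

(62.94, 76.66)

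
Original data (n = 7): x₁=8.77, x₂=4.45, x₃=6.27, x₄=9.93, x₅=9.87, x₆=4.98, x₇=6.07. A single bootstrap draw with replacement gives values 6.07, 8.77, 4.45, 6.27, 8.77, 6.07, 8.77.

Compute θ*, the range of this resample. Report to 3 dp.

θ* = 4.320

Range = 8.77 − 4.45 = 4.320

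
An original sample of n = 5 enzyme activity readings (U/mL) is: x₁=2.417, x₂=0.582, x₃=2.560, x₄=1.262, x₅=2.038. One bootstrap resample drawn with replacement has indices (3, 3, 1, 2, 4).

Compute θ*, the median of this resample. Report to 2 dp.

Resample values: 2.560, 2.560, 2.417, 0.582, 1.262.
Sorted: 0.582, 1.262, 2.417, 2.560, 2.560
Median = middle value = 2.42

θ* = 2.42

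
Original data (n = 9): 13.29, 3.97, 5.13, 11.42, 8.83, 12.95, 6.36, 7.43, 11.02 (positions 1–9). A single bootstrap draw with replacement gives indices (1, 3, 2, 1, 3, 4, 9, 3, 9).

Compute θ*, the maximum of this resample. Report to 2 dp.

Resample values: 13.29, 5.13, 3.97, 13.29, 5.13, 11.42, 11.02, 5.13, 11.02.
Maximum = 13.29

θ* = 13.29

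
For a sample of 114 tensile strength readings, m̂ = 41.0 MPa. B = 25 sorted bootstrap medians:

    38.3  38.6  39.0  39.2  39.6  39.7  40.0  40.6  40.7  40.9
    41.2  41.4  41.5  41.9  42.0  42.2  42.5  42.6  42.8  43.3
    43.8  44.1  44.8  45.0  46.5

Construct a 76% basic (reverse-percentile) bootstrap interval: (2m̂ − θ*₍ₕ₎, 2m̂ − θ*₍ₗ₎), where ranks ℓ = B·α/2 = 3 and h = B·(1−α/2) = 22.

Percentile endpoints at ranks 3 and 22: θ*₍3₎ = 39.0, θ*₍22₎ = 44.1.
Basic interval reflects these around m̂:
  lower = 2 × 41.0 − 44.1 = 37.9
  upper = 2 × 41.0 − 39.0 = 43.0

(37.9, 43.0)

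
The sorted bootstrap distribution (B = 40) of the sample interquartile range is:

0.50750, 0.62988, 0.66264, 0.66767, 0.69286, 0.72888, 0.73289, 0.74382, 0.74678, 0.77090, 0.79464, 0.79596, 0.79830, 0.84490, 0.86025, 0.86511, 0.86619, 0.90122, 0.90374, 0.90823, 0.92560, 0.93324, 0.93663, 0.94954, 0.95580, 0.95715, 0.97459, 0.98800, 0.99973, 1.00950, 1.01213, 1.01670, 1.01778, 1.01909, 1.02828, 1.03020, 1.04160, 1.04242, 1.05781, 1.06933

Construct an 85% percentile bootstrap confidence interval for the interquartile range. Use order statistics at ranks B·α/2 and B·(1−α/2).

(0.66264, 1.04160)

α = 0.15; lower rank = 40 × 0.075 = 3; upper rank = 40 × 0.925 = 37.
The 3rd smallest replicate is 0.66264; the 37th is 1.04160.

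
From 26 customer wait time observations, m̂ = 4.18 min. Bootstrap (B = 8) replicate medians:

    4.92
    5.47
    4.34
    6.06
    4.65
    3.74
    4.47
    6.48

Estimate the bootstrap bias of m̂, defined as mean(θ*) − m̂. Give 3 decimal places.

mean(θ*) = (4.92 + 5.47 + 4.34 + 6.06 + 4.65 + 3.74 + 4.47 + 6.48) / 8 = 5.0163
bias = 5.0163 − 4.18

bias = +0.836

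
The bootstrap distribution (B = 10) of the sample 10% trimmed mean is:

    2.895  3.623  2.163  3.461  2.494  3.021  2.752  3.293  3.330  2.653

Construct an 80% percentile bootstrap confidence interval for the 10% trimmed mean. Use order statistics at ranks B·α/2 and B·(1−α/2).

(2.163, 3.461)

Sorted replicates: 2.163, 2.494, 2.653, 2.752, 2.895, 3.021, 3.293, 3.330, 3.461, 3.623
α = 0.20; lower rank = 10 × 0.100 = 1; upper rank = 10 × 0.900 = 9.
The 1st smallest replicate is 2.163; the 9th is 3.461.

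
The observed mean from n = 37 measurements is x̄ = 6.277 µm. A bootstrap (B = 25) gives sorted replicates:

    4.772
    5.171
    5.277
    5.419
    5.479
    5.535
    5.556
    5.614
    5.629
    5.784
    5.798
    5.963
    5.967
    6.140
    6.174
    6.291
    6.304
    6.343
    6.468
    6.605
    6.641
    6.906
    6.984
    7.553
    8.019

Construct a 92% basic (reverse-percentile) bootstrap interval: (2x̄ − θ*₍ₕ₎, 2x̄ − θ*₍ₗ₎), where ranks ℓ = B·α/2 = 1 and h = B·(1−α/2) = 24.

(5.001, 7.782)

Percentile endpoints at ranks 1 and 24: θ*₍1₎ = 4.772, θ*₍24₎ = 7.553.
Basic interval reflects these around x̄:
  lower = 2 × 6.277 − 7.553 = 5.001
  upper = 2 × 6.277 − 4.772 = 7.782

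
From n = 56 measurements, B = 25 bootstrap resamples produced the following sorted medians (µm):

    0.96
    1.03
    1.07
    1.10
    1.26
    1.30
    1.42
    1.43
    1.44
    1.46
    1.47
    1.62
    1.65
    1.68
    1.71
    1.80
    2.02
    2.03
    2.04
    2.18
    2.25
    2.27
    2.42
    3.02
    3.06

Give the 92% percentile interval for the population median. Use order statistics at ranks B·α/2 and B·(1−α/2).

α = 0.08; lower rank = 25 × 0.040 = 1; upper rank = 25 × 0.960 = 24.
The 1st smallest replicate is 0.96; the 24th is 3.02.

(0.96, 3.02)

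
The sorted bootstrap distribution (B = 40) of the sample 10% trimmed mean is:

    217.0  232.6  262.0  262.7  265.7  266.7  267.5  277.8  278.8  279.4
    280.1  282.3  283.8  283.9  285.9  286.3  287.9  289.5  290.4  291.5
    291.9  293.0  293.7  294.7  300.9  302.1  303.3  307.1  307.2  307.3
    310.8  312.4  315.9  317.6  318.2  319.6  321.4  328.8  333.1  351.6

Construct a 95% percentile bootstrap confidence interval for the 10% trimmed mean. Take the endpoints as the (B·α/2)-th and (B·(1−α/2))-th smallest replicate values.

α = 0.05; lower rank = 40 × 0.025 = 1; upper rank = 40 × 0.975 = 39.
The 1st smallest replicate is 217.0; the 39th is 333.1.

(217.0, 333.1)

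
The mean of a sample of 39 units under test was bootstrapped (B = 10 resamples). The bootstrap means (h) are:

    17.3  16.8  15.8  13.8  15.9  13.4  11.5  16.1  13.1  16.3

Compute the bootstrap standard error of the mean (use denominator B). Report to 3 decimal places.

Bootstrap SE is the standard deviation of the 10 replicate means.
Mean of replicates: (17.3 + 16.8 + 15.8 + 13.8 + 15.9 + 13.4 + 11.5 + 16.1 + 13.1 + 16.3) / 10 = 150.0000 / 10 = 15.0000
Sum of squared deviations: (+2.3000)² + (+1.8000)² + (+0.8000)² + (−1.2000)² + (+0.9000)² + (−1.6000)² + (−3.5000)² + (+1.1000)² + (−1.9000)² + (+1.3000)² = 32.7400
Variance = 32.7400 / 10 = 3.2740
SE* = √3.2740

SE* = 1.809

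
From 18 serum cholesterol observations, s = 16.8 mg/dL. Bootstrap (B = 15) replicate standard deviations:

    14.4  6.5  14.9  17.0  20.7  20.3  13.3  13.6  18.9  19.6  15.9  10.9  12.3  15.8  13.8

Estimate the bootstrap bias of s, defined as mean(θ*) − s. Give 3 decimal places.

bias = −1.607

mean(θ*) = (14.4 + 6.5 + 14.9 + 17.0 + 20.7 + 20.3 + 13.3 + 13.6 + 18.9 + 19.6 + 15.9 + 10.9 + 12.3 + 15.8 + 13.8) / 15 = 15.1933
bias = 15.1933 − 16.8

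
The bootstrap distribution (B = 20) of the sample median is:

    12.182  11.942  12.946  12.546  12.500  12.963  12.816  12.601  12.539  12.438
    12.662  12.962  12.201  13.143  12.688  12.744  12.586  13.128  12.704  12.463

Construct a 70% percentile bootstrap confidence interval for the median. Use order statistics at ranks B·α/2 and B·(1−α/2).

Sorted replicates: 11.942, 12.182, 12.201, 12.438, 12.463, 12.500, 12.539, 12.546, 12.586, 12.601, 12.662, 12.688, 12.704, 12.744, 12.816, 12.946, 12.962, 12.963, 13.128, 13.143
α = 0.30; lower rank = 20 × 0.150 = 3; upper rank = 20 × 0.850 = 17.
The 3rd smallest replicate is 12.201; the 17th is 12.962.

(12.201, 12.962)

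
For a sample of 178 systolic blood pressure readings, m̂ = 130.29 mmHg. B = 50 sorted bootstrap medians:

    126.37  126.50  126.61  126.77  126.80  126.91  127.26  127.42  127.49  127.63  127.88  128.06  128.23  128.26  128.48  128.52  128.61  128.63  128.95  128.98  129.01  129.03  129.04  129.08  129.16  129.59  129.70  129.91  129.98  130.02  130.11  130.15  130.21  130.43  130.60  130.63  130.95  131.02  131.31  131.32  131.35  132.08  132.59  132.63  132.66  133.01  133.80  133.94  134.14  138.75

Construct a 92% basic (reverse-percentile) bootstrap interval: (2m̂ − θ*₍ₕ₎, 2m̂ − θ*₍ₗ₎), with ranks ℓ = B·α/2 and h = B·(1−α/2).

(126.64, 134.08)

Percentile endpoints at ranks 2 and 48: θ*₍2₎ = 126.50, θ*₍48₎ = 133.94.
Basic interval reflects these around m̂:
  lower = 2 × 130.29 − 133.94 = 126.64
  upper = 2 × 130.29 − 126.50 = 134.08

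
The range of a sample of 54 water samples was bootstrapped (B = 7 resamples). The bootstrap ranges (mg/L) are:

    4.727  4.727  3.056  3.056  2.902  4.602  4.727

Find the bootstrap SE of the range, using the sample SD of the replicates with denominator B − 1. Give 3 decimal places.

Bootstrap SE is the standard deviation of the 7 replicate ranges.
Mean of replicates: (4.727 + 4.727 + 3.056 + 3.056 + 2.902 + 4.602 + 4.727) / 7 = 27.7970 / 7 = 3.9710
Sum of squared deviations: (+0.7560)² + (+0.7560)² + (−0.9150)² + (−0.9150)² + (−1.0690)² + (+0.6310)² + (+0.7560)² = 4.9300
Variance = 4.9300 / 6 = 0.8217
SE* = √0.8217

SE* = 0.906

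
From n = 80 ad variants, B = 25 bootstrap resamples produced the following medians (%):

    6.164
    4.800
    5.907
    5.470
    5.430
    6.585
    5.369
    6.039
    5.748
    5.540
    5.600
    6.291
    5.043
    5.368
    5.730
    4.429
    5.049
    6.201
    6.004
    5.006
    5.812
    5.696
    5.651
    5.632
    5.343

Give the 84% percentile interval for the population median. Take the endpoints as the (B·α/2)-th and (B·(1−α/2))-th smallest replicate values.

(4.800, 6.201)

Sorted replicates: 4.429, 4.800, 5.006, 5.043, 5.049, 5.343, 5.368, 5.369, 5.430, 5.470, 5.540, 5.600, 5.632, 5.651, 5.696, 5.730, 5.748, 5.812, 5.907, 6.004, 6.039, 6.164, 6.201, 6.291, 6.585
α = 0.16; lower rank = 25 × 0.080 = 2; upper rank = 25 × 0.920 = 23.
The 2nd smallest replicate is 4.800; the 23rd is 6.201.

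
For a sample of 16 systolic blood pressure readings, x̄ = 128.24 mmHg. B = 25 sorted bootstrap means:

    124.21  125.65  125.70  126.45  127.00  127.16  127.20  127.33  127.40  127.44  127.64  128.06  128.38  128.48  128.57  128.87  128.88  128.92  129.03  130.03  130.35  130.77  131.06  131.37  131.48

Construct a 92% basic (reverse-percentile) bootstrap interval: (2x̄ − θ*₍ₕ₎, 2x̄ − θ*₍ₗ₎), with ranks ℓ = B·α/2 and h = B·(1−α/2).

Percentile endpoints at ranks 1 and 24: θ*₍1₎ = 124.21, θ*₍24₎ = 131.37.
Basic interval reflects these around x̄:
  lower = 2 × 128.24 − 131.37 = 125.11
  upper = 2 × 128.24 − 124.21 = 132.27

(125.11, 132.27)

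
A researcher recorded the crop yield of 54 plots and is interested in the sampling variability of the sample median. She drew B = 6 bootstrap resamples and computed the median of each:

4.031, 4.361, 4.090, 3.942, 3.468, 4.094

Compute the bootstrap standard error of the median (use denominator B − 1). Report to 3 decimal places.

SE* = 0.295

Bootstrap SE is the standard deviation of the 6 replicate medians.
Mean of replicates: (4.031 + 4.361 + 4.090 + 3.942 + 3.468 + 4.094) / 6 = 23.9860 / 6 = 3.9977
Sum of squared deviations: (+0.0333)² + (+0.3633)² + (+0.0923)² + (−0.0557)² + (−0.5297)² + (+0.0963)² = 0.4346
Variance = 0.4346 / 5 = 0.0869
SE* = √0.0869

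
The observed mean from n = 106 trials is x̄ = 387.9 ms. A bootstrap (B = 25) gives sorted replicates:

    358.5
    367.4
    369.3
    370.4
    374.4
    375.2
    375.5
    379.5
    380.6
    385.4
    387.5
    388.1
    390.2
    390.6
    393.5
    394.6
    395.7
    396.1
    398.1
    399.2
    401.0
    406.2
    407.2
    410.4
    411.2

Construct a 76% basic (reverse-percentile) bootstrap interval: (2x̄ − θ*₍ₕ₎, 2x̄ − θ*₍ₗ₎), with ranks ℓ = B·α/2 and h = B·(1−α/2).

Percentile endpoints at ranks 3 and 22: θ*₍3₎ = 369.3, θ*₍22₎ = 406.2.
Basic interval reflects these around x̄:
  lower = 2 × 387.9 − 406.2 = 369.6
  upper = 2 × 387.9 − 369.3 = 406.5

(369.6, 406.5)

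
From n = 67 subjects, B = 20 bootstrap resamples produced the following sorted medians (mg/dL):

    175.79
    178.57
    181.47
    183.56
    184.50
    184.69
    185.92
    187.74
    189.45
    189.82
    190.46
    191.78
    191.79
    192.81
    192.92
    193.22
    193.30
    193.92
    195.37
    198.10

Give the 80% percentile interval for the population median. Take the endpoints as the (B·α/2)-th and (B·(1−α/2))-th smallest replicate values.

α = 0.20; lower rank = 20 × 0.100 = 2; upper rank = 20 × 0.900 = 18.
The 2nd smallest replicate is 178.57; the 18th is 193.92.

(178.57, 193.92)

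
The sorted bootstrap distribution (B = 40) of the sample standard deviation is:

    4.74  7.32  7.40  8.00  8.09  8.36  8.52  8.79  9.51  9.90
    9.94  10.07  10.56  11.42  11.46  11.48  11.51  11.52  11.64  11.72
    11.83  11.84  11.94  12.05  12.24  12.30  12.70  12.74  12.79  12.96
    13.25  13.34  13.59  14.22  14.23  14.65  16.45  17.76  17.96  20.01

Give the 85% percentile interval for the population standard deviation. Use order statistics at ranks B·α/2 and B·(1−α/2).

(7.40, 16.45)

α = 0.15; lower rank = 40 × 0.075 = 3; upper rank = 40 × 0.925 = 37.
The 3rd smallest replicate is 7.40; the 37th is 16.45.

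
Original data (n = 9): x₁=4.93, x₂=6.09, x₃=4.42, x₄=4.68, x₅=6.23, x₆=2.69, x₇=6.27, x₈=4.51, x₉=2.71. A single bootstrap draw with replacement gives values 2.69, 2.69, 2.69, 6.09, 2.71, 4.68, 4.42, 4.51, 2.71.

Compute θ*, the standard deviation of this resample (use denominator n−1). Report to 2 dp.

θ* = 1.27

Mean = 3.6878; sum of squared deviations = 12.8662
s² = 12.8662 / 8 = 1.6083
s = √1.6083 = 1.27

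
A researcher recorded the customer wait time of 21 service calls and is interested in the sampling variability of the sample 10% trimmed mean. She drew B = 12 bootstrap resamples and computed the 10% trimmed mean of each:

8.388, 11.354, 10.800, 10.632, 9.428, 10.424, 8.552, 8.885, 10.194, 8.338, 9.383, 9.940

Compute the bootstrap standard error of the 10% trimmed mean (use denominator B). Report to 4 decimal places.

SE* = 0.9735

Bootstrap SE is the standard deviation of the 12 replicate 10% trimmed means.
Mean of replicates: (8.388 + 11.354 + 10.800 + 10.632 + 9.428 + 10.424 + 8.552 + 8.885 + 10.194 + 8.338 + 9.383 + 9.940) / 12 = 116.31800 / 12 = 9.69317
Sum of squared deviations: (−1.30517)² + (+1.66083)² + (+1.10683)² + (+0.93883)² + (−0.26517)² + (+0.73083)² + (−1.14117)² + (−0.80817)² + (+0.50083)² + (−1.35517)² + (−0.31017)² + (+0.24683)² = 11.37258
Variance = 11.37258 / 12 = 0.94772
SE* = √0.94772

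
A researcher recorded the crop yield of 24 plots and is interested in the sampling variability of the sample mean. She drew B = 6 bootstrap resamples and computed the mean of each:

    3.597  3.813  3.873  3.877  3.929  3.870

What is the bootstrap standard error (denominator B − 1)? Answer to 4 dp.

Bootstrap SE is the standard deviation of the 6 replicate means.
Mean of replicates: (3.597 + 3.813 + 3.873 + 3.877 + 3.929 + 3.870) / 6 = 22.95900 / 6 = 3.82650
Sum of squared deviations: (−0.22950)² + (−0.01350)² + (+0.04650)² + (+0.05050)² + (+0.10250)² + (+0.04350)² = 0.06996
Variance = 0.06996 / 5 = 0.01399
SE* = √0.01399

SE* = 0.1183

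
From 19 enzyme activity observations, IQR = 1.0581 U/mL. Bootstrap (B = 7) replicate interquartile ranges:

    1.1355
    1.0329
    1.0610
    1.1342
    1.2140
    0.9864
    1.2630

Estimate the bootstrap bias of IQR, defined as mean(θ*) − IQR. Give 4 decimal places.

mean(θ*) = (1.1355 + 1.0329 + 1.0610 + 1.1342 + 1.2140 + 0.9864 + 1.2630) / 7 = 1.11814
bias = 1.11814 − 1.0581

bias = +0.0600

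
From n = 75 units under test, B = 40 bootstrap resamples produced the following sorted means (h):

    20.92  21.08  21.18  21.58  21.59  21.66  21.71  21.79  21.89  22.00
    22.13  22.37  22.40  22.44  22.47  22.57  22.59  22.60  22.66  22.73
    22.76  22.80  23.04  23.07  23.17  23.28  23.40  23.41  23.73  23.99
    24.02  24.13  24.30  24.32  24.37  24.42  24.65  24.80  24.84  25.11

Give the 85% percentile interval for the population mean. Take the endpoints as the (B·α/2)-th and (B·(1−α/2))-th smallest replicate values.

α = 0.15; lower rank = 40 × 0.075 = 3; upper rank = 40 × 0.925 = 37.
The 3rd smallest replicate is 21.18; the 37th is 24.65.

(21.18, 24.65)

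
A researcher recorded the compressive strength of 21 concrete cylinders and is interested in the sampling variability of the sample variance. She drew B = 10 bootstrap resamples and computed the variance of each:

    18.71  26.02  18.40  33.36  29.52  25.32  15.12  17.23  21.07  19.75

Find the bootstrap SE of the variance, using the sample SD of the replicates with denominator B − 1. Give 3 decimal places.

Bootstrap SE is the standard deviation of the 10 replicate variances.
Mean of replicates: (18.71 + 26.02 + 18.40 + 33.36 + 29.52 + 25.32 + 15.12 + 17.23 + 21.07 + 19.75) / 10 = 224.5000 / 10 = 22.4500
Sum of squared deviations: (−3.7400)² + (+3.5700)² + (−4.0500)² + (+10.9100)² + (+7.0700)² + (+2.8700)² + (−7.3300)² + (−5.2200)² + (−1.3800)² + (−2.7000)² = 310.5566
Variance = 310.5566 / 9 = 34.5063
SE* = √34.5063

SE* = 5.874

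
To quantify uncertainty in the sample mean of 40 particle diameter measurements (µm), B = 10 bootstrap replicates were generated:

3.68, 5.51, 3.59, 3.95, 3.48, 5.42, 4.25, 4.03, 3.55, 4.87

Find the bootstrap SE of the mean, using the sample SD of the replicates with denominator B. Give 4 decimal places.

SE* = 0.7294

Bootstrap SE is the standard deviation of the 10 replicate means.
Mean of replicates: (3.68 + 5.51 + 3.59 + 3.95 + 3.48 + 5.42 + 4.25 + 4.03 + 3.55 + 4.87) / 10 = 42.33000 / 10 = 4.23300
Sum of squared deviations: (−0.55300)² + (+1.27700)² + (−0.64300)² + (−0.28300)² + (−0.75300)² + (+1.18700)² + (+0.01700)² + (−0.20300)² + (−0.68300)² + (+0.63700)² = 5.31981
Variance = 5.31981 / 10 = 0.53198
SE* = √0.53198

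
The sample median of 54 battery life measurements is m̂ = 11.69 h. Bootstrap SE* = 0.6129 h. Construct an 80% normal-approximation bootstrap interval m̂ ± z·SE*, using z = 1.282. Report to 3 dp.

(10.904, 12.476)

Margin = 1.282 × 0.6129 = 0.7857
Interval: 11.69 ± 0.7857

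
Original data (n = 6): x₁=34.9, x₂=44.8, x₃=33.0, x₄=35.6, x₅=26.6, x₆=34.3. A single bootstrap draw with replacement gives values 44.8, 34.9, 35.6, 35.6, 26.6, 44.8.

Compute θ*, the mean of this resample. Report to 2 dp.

θ* = 37.05

Mean = (44.8 + 34.9 + 35.6 + 35.6 + 26.6 + 44.8) / 6 = 222.30 / 6 = 37.05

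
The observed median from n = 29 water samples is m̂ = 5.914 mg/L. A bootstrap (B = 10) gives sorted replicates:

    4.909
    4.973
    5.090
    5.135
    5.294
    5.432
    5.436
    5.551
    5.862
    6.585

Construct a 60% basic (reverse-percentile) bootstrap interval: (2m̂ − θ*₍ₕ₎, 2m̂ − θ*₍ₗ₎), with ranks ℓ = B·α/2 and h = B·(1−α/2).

(6.277, 6.855)

Percentile endpoints at ranks 2 and 8: θ*₍2₎ = 4.973, θ*₍8₎ = 5.551.
Basic interval reflects these around m̂:
  lower = 2 × 5.914 − 5.551 = 6.277
  upper = 2 × 5.914 − 4.973 = 6.855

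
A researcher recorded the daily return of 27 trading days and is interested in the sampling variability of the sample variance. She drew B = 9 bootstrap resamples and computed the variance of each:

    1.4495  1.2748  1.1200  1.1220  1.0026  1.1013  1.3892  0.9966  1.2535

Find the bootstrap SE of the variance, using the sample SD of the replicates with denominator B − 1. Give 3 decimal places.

SE* = 0.161

Bootstrap SE is the standard deviation of the 9 replicate variances.
Mean of replicates: (1.4495 + 1.2748 + 1.1200 + 1.1220 + 1.0026 + 1.1013 + 1.3892 + 0.9966 + 1.2535) / 9 = 10.70950 / 9 = 1.18994
Sum of squared deviations: (+0.25956)² + (+0.08486)² + (−0.06994)² + (−0.06794)² + (−0.18734)² + (−0.08864)² + (+0.19926)² + (−0.19334)² + (+0.06356)² = 0.20816
Variance = 0.20816 / 8 = 0.02602
SE* = √0.02602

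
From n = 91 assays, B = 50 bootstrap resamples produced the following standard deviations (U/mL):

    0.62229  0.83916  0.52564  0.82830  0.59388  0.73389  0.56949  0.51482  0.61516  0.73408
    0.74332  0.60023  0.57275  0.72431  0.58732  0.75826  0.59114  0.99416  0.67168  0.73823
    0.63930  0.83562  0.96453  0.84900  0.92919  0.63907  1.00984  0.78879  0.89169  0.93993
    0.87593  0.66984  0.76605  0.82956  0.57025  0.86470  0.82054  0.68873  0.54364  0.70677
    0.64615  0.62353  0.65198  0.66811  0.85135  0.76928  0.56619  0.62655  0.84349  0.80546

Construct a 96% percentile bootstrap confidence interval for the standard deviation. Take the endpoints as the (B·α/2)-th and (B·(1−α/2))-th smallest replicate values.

Sorted replicates: 0.51482, 0.52564, 0.54364, 0.56619, 0.56949, 0.57025, 0.57275, 0.58732, 0.59114, 0.59388, 0.60023, 0.61516, 0.62229, 0.62353, 0.62655, 0.63907, 0.63930, 0.64615, 0.65198, 0.66811, 0.66984, 0.67168, 0.68873, 0.70677, 0.72431, 0.73389, 0.73408, 0.73823, 0.74332, 0.75826, 0.76605, 0.76928, 0.78879, 0.80546, 0.82054, 0.82830, 0.82956, 0.83562, 0.83916, 0.84349, 0.84900, 0.85135, 0.86470, 0.87593, 0.89169, 0.92919, 0.93993, 0.96453, 0.99416, 1.00984
α = 0.04; lower rank = 50 × 0.020 = 1; upper rank = 50 × 0.980 = 49.
The 1st smallest replicate is 0.51482; the 49th is 0.99416.

(0.51482, 0.99416)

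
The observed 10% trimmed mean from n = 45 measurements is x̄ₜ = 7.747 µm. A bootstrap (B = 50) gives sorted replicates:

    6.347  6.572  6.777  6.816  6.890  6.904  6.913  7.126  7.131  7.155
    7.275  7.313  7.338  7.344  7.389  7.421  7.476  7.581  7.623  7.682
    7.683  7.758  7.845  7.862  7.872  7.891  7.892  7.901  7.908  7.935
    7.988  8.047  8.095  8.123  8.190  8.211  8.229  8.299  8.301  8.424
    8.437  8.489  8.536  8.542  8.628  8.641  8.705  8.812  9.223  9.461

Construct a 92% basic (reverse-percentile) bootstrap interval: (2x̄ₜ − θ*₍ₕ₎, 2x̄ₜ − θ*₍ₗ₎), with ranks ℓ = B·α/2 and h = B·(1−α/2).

Percentile endpoints at ranks 2 and 48: θ*₍2₎ = 6.572, θ*₍48₎ = 8.812.
Basic interval reflects these around x̄ₜ:
  lower = 2 × 7.747 − 8.812 = 6.682
  upper = 2 × 7.747 − 6.572 = 8.922

(6.682, 8.922)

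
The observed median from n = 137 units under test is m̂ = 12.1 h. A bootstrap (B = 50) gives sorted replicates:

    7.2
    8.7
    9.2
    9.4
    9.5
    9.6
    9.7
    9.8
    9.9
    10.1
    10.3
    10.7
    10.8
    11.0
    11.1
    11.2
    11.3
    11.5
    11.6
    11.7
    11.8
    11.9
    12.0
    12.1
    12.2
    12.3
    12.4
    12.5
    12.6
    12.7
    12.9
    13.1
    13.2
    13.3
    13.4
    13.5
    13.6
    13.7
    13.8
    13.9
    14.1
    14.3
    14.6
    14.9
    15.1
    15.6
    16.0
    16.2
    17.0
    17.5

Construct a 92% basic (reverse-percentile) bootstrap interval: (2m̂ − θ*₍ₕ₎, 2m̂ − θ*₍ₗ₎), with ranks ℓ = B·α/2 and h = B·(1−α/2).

Percentile endpoints at ranks 2 and 48: θ*₍2₎ = 8.7, θ*₍48₎ = 16.2.
Basic interval reflects these around m̂:
  lower = 2 × 12.1 − 16.2 = 8.0
  upper = 2 × 12.1 − 8.7 = 15.5

(8.0, 15.5)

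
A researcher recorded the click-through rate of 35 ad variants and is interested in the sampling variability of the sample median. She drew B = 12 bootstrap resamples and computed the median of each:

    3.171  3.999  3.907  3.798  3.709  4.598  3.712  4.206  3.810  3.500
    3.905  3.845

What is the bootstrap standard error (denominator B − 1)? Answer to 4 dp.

Bootstrap SE is the standard deviation of the 12 replicate medians.
Mean of replicates: (3.171 + 3.999 + 3.907 + 3.798 + 3.709 + 4.598 + 3.712 + 4.206 + 3.810 + 3.500 + 3.905 + 3.845) / 12 = 46.16000 / 12 = 3.84667
Sum of squared deviations: (−0.67567)² + (+0.15233)² + (+0.06033)² + (−0.04867)² + (−0.13767)² + (+0.75133)² + (−0.13467)² + (+0.35933)² + (−0.03667)² + (−0.34667)² + (+0.05833)² + (−0.00167)² = 1.34138
Variance = 1.34138 / 11 = 0.12194
SE* = √0.12194

SE* = 0.3492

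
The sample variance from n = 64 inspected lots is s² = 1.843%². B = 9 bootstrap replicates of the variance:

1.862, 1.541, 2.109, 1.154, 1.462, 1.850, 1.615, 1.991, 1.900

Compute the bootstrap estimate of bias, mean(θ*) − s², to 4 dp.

bias = −0.1226

mean(θ*) = (1.862 + 1.541 + 2.109 + 1.154 + 1.462 + 1.850 + 1.615 + 1.991 + 1.900) / 9 = 1.72044
bias = 1.72044 − 1.843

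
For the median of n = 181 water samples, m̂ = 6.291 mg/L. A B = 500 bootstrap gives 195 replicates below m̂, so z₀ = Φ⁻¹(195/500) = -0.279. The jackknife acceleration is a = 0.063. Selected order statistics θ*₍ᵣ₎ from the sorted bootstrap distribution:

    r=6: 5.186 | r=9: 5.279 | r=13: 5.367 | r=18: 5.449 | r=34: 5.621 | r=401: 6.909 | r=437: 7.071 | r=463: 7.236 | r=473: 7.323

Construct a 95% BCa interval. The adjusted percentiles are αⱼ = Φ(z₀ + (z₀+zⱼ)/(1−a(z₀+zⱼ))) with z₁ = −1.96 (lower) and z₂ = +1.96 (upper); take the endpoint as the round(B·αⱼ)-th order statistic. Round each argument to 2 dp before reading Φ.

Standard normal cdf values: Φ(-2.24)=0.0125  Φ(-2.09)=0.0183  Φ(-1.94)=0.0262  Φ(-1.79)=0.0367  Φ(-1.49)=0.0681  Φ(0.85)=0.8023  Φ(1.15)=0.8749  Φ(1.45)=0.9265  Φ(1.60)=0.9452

(5.186, 7.323)

Lower: z₀ + z₁ = -0.279 + (-1.960) = -2.239; 1 − a(z₀+z₁) = 1 − (0.063)(-2.239) = 1.1411; argument = -0.279 + (-2.239)/1.1411 = -2.2412 → -2.24.
α₁ = Φ(-2.24) = 0.0125; rank = round(500 × 0.0125) = 6; θ*₍6₎ = 5.186.
Upper: z₀ + z₂ = 1.681; 1 − a(z₀+z₂) = 0.8941; argument = 1.6011 → 1.60; α₂ = 0.9452; rank = 473; θ*₍473₎ = 7.323.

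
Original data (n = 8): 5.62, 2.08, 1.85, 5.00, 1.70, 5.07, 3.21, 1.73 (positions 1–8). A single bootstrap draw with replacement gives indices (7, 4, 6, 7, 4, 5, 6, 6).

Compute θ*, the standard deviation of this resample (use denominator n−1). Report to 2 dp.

θ* = 1.30

Resample values: 3.21, 5.00, 5.07, 3.21, 5.00, 1.70, 5.07, 5.07.
Mean = 4.1662; sum of squared deviations = 11.7518
s² = 11.7518 / 7 = 1.6788
s = √1.6788 = 1.30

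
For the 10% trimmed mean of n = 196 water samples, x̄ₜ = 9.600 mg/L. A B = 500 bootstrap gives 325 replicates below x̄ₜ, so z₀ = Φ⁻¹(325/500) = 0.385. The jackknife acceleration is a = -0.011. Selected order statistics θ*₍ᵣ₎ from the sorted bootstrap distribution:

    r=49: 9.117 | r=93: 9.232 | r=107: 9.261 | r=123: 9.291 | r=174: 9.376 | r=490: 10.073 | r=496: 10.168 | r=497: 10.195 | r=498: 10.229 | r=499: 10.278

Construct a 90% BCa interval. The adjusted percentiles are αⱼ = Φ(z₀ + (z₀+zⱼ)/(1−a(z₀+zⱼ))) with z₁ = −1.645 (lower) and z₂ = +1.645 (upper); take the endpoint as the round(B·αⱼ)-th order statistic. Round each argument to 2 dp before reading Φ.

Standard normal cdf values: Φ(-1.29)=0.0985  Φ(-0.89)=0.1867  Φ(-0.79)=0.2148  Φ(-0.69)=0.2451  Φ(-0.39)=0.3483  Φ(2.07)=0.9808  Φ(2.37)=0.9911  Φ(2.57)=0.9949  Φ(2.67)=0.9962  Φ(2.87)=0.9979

(9.232, 10.168)

Lower: z₀ + z₁ = 0.385 + (-1.645) = -1.260; 1 − a(z₀+z₁) = 1 − (-0.011)(-1.260) = 0.9861; argument = 0.385 + (-1.260)/0.9861 = -0.8927 → -0.89.
α₁ = Φ(-0.89) = 0.1867; rank = round(500 × 0.1867) = 93; θ*₍93₎ = 9.232.
Upper: z₀ + z₂ = 2.030; 1 − a(z₀+z₂) = 1.0223; argument = 2.3707 → 2.37; α₂ = 0.9911; rank = 496; θ*₍496₎ = 10.168.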